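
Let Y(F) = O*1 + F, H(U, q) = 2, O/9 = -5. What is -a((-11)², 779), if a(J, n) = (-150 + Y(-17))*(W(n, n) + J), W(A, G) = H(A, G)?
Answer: 26076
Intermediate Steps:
O = -45 (O = 9*(-5) = -45)
Y(F) = -45 + F (Y(F) = -45*1 + F = -45 + F)
W(A, G) = 2
a(J, n) = -424 - 212*J (a(J, n) = (-150 + (-45 - 17))*(2 + J) = (-150 - 62)*(2 + J) = -212*(2 + J) = -424 - 212*J)
-a((-11)², 779) = -(-424 - 212*(-11)²) = -(-424 - 212*121) = -(-424 - 25652) = -1*(-26076) = 26076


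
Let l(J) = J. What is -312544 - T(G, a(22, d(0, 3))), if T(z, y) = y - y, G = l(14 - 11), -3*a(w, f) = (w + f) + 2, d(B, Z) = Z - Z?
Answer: -312544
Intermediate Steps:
d(B, Z) = 0
a(w, f) = -⅔ - f/3 - w/3 (a(w, f) = -((w + f) + 2)/3 = -((f + w) + 2)/3 = -(2 + f + w)/3 = -⅔ - f/3 - w/3)
G = 3 (G = 14 - 11 = 3)
T(z, y) = 0
-312544 - T(G, a(22, d(0, 3))) = -312544 - 1*0 = -312544 + 0 = -312544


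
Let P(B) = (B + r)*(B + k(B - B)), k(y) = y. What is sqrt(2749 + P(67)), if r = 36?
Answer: 5*sqrt(386) ≈ 98.234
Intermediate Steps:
P(B) = B*(36 + B) (P(B) = (B + 36)*(B + (B - B)) = (36 + B)*(B + 0) = (36 + B)*B = B*(36 + B))
sqrt(2749 + P(67)) = sqrt(2749 + 67*(36 + 67)) = sqrt(2749 + 67*103) = sqrt(2749 + 6901) = sqrt(9650) = 5*sqrt(386)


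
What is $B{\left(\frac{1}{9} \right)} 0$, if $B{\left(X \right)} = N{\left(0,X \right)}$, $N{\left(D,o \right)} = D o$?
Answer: $0$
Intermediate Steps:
$B{\left(X \right)} = 0$ ($B{\left(X \right)} = 0 X = 0$)
$B{\left(\frac{1}{9} \right)} 0 = 0 \cdot 0 = 0$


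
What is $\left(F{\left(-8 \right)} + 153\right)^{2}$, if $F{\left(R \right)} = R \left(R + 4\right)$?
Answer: $34225$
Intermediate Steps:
$F{\left(R \right)} = R \left(4 + R\right)$
$\left(F{\left(-8 \right)} + 153\right)^{2} = \left(- 8 \left(4 - 8\right) + 153\right)^{2} = \left(\left(-8\right) \left(-4\right) + 153\right)^{2} = \left(32 + 153\right)^{2} = 185^{2} = 34225$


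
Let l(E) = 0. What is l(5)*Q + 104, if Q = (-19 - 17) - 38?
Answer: 104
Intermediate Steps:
Q = -74 (Q = -36 - 38 = -74)
l(5)*Q + 104 = 0*(-74) + 104 = 0 + 104 = 104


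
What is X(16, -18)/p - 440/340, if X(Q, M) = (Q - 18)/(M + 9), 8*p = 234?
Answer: -23030/17901 ≈ -1.2865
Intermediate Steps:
p = 117/4 (p = (⅛)*234 = 117/4 ≈ 29.250)
X(Q, M) = (-18 + Q)/(9 + M)
X(16, -18)/p - 440/340 = ((-18 + 16)/(9 - 18))/(117/4) - 440/340 = (-2/(-9))*(4/117) - 440*1/340 = -⅑*(-2)*(4/117) - 22/17 = (2/9)*(4/117) - 22/17 = 8/1053 - 22/17 = -23030/17901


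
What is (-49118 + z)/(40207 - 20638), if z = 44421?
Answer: -427/1779 ≈ -0.24002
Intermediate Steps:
(-49118 + z)/(40207 - 20638) = (-49118 + 44421)/(40207 - 20638) = -4697/19569 = -4697*1/19569 = -427/1779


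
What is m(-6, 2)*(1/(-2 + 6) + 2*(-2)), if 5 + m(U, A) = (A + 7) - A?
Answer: -15/2 ≈ -7.5000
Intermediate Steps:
m(U, A) = 2 (m(U, A) = -5 + ((A + 7) - A) = -5 + ((7 + A) - A) = -5 + 7 = 2)
m(-6, 2)*(1/(-2 + 6) + 2*(-2)) = 2*(1/(-2 + 6) + 2*(-2)) = 2*(1/4 - 4) = 2*(¼ - 4) = 2*(-15/4) = -15/2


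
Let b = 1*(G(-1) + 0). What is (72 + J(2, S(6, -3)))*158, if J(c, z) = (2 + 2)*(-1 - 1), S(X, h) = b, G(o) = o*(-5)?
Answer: 10112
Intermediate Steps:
G(o) = -5*o
b = 5 (b = 1*(-5*(-1) + 0) = 1*(5 + 0) = 1*5 = 5)
S(X, h) = 5
J(c, z) = -8 (J(c, z) = 4*(-2) = -8)
(72 + J(2, S(6, -3)))*158 = (72 - 8)*158 = 64*158 = 10112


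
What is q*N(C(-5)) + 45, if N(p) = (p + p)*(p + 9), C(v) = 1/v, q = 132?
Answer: -10491/25 ≈ -419.64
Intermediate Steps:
N(p) = 2*p*(9 + p) (N(p) = (2*p)*(9 + p) = 2*p*(9 + p))
q*N(C(-5)) + 45 = 132*(2*(9 + 1/(-5))/(-5)) + 45 = 132*(2*(-⅕)*(9 - ⅕)) + 45 = 132*(2*(-⅕)*(44/5)) + 45 = 132*(-88/25) + 45 = -11616/25 + 45 = -10491/25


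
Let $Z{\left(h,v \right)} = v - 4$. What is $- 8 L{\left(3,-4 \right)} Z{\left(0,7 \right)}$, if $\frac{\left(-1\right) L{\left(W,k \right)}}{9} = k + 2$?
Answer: $-432$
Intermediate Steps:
$Z{\left(h,v \right)} = -4 + v$ ($Z{\left(h,v \right)} = v - 4 = -4 + v$)
$L{\left(W,k \right)} = -18 - 9 k$ ($L{\left(W,k \right)} = - 9 \left(k + 2\right) = - 9 \left(2 + k\right) = -18 - 9 k$)
$- 8 L{\left(3,-4 \right)} Z{\left(0,7 \right)} = - 8 \left(-18 - -36\right) \left(-4 + 7\right) = - 8 \left(-18 + 36\right) 3 = \left(-8\right) 18 \cdot 3 = \left(-144\right) 3 = -432$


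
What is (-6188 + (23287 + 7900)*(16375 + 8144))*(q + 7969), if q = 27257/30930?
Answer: 37699414515719671/6186 ≈ 6.0943e+12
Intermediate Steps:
q = 27257/30930 (q = 27257*(1/30930) = 27257/30930 ≈ 0.88125)
(-6188 + (23287 + 7900)*(16375 + 8144))*(q + 7969) = (-6188 + (23287 + 7900)*(16375 + 8144))*(27257/30930 + 7969) = (-6188 + 31187*24519)*(246508427/30930) = (-6188 + 764674053)*(246508427/30930) = 764667865*(246508427/30930) = 37699414515719671/6186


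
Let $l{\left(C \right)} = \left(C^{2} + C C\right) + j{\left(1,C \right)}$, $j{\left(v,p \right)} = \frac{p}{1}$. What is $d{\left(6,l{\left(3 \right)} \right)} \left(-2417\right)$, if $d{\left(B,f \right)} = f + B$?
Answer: $-65259$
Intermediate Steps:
$j{\left(v,p \right)} = p$ ($j{\left(v,p \right)} = p 1 = p$)
$l{\left(C \right)} = C + 2 C^{2}$ ($l{\left(C \right)} = \left(C^{2} + C C\right) + C = \left(C^{2} + C^{2}\right) + C = 2 C^{2} + C = C + 2 C^{2}$)
$d{\left(B,f \right)} = B + f$
$d{\left(6,l{\left(3 \right)} \right)} \left(-2417\right) = \left(6 + 3 \left(1 + 2 \cdot 3\right)\right) \left(-2417\right) = \left(6 + 3 \left(1 + 6\right)\right) \left(-2417\right) = \left(6 + 3 \cdot 7\right) \left(-2417\right) = \left(6 + 21\right) \left(-2417\right) = 27 \left(-2417\right) = -65259$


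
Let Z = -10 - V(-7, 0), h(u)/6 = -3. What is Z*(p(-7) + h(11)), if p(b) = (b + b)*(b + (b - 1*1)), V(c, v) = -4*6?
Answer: 2688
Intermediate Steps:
V(c, v) = -24
h(u) = -18 (h(u) = 6*(-3) = -18)
Z = 14 (Z = -10 - 1*(-24) = -10 + 24 = 14)
p(b) = 2*b*(-1 + 2*b) (p(b) = (2*b)*(b + (b - 1)) = (2*b)*(b + (-1 + b)) = (2*b)*(-1 + 2*b) = 2*b*(-1 + 2*b))
Z*(p(-7) + h(11)) = 14*(2*(-7)*(-1 + 2*(-7)) - 18) = 14*(2*(-7)*(-1 - 14) - 18) = 14*(2*(-7)*(-15) - 18) = 14*(210 - 18) = 14*192 = 2688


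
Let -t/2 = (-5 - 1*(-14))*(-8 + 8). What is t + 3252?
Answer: 3252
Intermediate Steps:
t = 0 (t = -2*(-5 - 1*(-14))*(-8 + 8) = -2*(-5 + 14)*0 = -18*0 = -2*0 = 0)
t + 3252 = 0 + 3252 = 3252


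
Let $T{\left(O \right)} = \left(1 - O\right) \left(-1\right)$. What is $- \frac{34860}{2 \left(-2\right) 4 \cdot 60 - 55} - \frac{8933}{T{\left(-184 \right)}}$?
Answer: $\frac{443317}{5365} \approx 82.631$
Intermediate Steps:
$T{\left(O \right)} = -1 + O$
$- \frac{34860}{2 \left(-2\right) 4 \cdot 60 - 55} - \frac{8933}{T{\left(-184 \right)}} = - \frac{34860}{2 \left(-2\right) 4 \cdot 60 - 55} - \frac{8933}{-1 - 184} = - \frac{34860}{\left(-4\right) 4 \cdot 60 - 55} - \frac{8933}{-185} = - \frac{34860}{\left(-16\right) 60 - 55} - - \frac{8933}{185} = - \frac{34860}{-960 - 55} + \frac{8933}{185} = - \frac{34860}{-1015} + \frac{8933}{185} = \left(-34860\right) \left(- \frac{1}{1015}\right) + \frac{8933}{185} = \frac{996}{29} + \frac{8933}{185} = \frac{443317}{5365}$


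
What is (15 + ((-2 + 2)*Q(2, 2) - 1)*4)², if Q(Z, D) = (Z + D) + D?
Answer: 121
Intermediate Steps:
Q(Z, D) = Z + 2*D (Q(Z, D) = (D + Z) + D = Z + 2*D)
(15 + ((-2 + 2)*Q(2, 2) - 1)*4)² = (15 + ((-2 + 2)*(2 + 2*2) - 1)*4)² = (15 + (0*(2 + 4) - 1)*4)² = (15 + (0*6 - 1)*4)² = (15 + (0 - 1)*4)² = (15 - 1*4)² = (15 - 4)² = 11² = 121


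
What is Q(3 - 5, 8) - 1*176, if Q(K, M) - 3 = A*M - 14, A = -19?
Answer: -339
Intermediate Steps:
Q(K, M) = -11 - 19*M (Q(K, M) = 3 + (-19*M - 14) = 3 + (-14 - 19*M) = -11 - 19*M)
Q(3 - 5, 8) - 1*176 = (-11 - 19*8) - 1*176 = (-11 - 152) - 176 = -163 - 176 = -339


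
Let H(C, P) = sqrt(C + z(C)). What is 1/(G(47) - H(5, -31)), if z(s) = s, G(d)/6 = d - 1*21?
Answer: 78/12163 + sqrt(10)/24326 ≈ 0.0065429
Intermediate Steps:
G(d) = -126 + 6*d (G(d) = 6*(d - 1*21) = 6*(d - 21) = 6*(-21 + d) = -126 + 6*d)
H(C, P) = sqrt(2)*sqrt(C) (H(C, P) = sqrt(C + C) = sqrt(2*C) = sqrt(2)*sqrt(C))
1/(G(47) - H(5, -31)) = 1/((-126 + 6*47) - sqrt(2)*sqrt(5)) = 1/((-126 + 282) - sqrt(10)) = 1/(156 - sqrt(10))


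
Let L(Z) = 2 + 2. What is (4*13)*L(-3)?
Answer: 208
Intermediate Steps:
L(Z) = 4
(4*13)*L(-3) = (4*13)*4 = 52*4 = 208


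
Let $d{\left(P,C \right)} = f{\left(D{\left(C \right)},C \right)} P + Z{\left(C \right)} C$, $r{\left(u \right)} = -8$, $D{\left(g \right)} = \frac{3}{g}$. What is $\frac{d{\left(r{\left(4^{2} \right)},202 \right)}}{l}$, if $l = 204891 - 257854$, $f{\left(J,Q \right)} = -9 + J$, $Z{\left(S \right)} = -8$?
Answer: $\frac{155956}{5349263} \approx 0.029155$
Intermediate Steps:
$d{\left(P,C \right)} = - 8 C + P \left(-9 + \frac{3}{C}\right)$ ($d{\left(P,C \right)} = \left(-9 + \frac{3}{C}\right) P - 8 C = P \left(-9 + \frac{3}{C}\right) - 8 C = - 8 C + P \left(-9 + \frac{3}{C}\right)$)
$l = -52963$
$\frac{d{\left(r{\left(4^{2} \right)},202 \right)}}{l} = \frac{\left(-9\right) \left(-8\right) - 1616 + 3 \left(-8\right) \frac{1}{202}}{-52963} = \left(72 - 1616 + 3 \left(-8\right) \frac{1}{202}\right) \left(- \frac{1}{52963}\right) = \left(72 - 1616 - \frac{12}{101}\right) \left(- \frac{1}{52963}\right) = \left(- \frac{155956}{101}\right) \left(- \frac{1}{52963}\right) = \frac{155956}{5349263}$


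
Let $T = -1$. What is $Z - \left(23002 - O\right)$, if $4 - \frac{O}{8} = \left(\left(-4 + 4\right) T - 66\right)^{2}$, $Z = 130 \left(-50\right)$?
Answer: $-64318$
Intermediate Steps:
$Z = -6500$
$O = -34816$ ($O = 32 - 8 \left(\left(-4 + 4\right) \left(-1\right) - 66\right)^{2} = 32 - 8 \left(0 \left(-1\right) - 66\right)^{2} = 32 - 8 \left(0 - 66\right)^{2} = 32 - 8 \left(-66\right)^{2} = 32 - 34848 = -34816$)
$Z - \left(23002 - O\right) = -6500 - \left(23002 - -34816\right) = -6500 - \left(23002 + 34816\right) = -6500 - 57818 = -64318$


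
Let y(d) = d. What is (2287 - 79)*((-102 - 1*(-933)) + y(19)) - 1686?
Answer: 1875114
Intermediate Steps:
(2287 - 79)*((-102 - 1*(-933)) + y(19)) - 1686 = (2287 - 79)*((-102 - 1*(-933)) + 19) - 1686 = 2208*((-102 + 933) + 19) - 1686 = 2208*(831 + 19) - 1686 = 2208*850 - 1686 = 1876800 - 1686 = 1875114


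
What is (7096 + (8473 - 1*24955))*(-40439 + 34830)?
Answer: 52646074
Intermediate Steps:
(7096 + (8473 - 1*24955))*(-40439 + 34830) = (7096 + (8473 - 24955))*(-5609) = (7096 - 16482)*(-5609) = -9386*(-5609) = 52646074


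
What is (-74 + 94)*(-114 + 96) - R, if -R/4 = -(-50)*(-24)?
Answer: -5160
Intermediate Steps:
R = 4800 (R = -(-40)*(-5*(-24)) = -(-40)*120 = -4*(-1200) = 4800)
(-74 + 94)*(-114 + 96) - R = (-74 + 94)*(-114 + 96) - 1*4800 = 20*(-18) - 4800 = -360 - 4800 = -5160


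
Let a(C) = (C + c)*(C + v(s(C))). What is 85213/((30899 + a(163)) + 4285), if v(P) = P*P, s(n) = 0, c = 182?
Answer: 85213/91419 ≈ 0.93211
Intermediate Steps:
v(P) = P²
a(C) = C*(182 + C) (a(C) = (C + 182)*(C + 0²) = (182 + C)*(C + 0) = (182 + C)*C = C*(182 + C))
85213/((30899 + a(163)) + 4285) = 85213/((30899 + 163*(182 + 163)) + 4285) = 85213/((30899 + 163*345) + 4285) = 85213/((30899 + 56235) + 4285) = 85213/(87134 + 4285) = 85213/91419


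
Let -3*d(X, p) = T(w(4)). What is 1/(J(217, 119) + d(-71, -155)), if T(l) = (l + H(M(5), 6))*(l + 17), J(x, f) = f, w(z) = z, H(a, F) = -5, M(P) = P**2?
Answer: 1/126 ≈ 0.0079365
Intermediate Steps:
T(l) = (-5 + l)*(17 + l) (T(l) = (l - 5)*(l + 17) = (-5 + l)*(17 + l))
d(X, p) = 7 (d(X, p) = -(-85 + 4**2 + 12*4)/3 = -(-85 + 16 + 48)/3 = -1/3*(-21) = 7)
1/(J(217, 119) + d(-71, -155)) = 1/(119 + 7) = 1/126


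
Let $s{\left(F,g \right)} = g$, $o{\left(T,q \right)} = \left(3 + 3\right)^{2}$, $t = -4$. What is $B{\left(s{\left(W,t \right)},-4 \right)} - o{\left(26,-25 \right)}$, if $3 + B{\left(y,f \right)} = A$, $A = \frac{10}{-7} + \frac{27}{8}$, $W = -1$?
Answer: $- \frac{2075}{56} \approx -37.054$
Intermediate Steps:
$o{\left(T,q \right)} = 36$ ($o{\left(T,q \right)} = 6^{2} = 36$)
$A = \frac{109}{56}$ ($A = 10 \left(- \frac{1}{7}\right) + 27 \cdot \frac{1}{8} = - \frac{10}{7} + \frac{27}{8} = \frac{109}{56} \approx 1.9464$)
$B{\left(y,f \right)} = - \frac{59}{56}$ ($B{\left(y,f \right)} = -3 + \frac{109}{56} = - \frac{59}{56}$)
$B{\left(s{\left(W,t \right)},-4 \right)} - o{\left(26,-25 \right)} = - \frac{59}{56} - 36 = - \frac{2075}{56}$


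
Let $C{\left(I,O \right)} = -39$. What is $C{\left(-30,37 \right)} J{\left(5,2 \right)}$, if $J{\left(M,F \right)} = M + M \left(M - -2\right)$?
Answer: $-1560$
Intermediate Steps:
$J{\left(M,F \right)} = M + M \left(2 + M\right)$ ($J{\left(M,F \right)} = M + M \left(M + 2\right) = M + M \left(2 + M\right)$)
$C{\left(-30,37 \right)} J{\left(5,2 \right)} = - 39 \cdot 5 \left(3 + 5\right) = - 39 \cdot 5 \cdot 8 = \left(-39\right) 40 = -1560$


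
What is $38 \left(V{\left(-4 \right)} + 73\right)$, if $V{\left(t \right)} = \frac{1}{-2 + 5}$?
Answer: $\frac{8360}{3} \approx 2786.7$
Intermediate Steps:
$V{\left(t \right)} = \frac{1}{3}$
$38 \left(V{\left(-4 \right)} + 73\right) = 38 \left(\frac{1}{3} + 73\right) = 38 \cdot \frac{220}{3} = \frac{8360}{3}$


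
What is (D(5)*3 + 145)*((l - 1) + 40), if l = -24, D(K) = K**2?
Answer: 3300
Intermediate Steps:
(D(5)*3 + 145)*((l - 1) + 40) = (5**2*3 + 145)*((-24 - 1) + 40) = (25*3 + 145)*(-25 + 40) = (75 + 145)*15 = 220*15 = 3300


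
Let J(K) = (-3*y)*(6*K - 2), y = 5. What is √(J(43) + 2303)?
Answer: I*√1537 ≈ 39.205*I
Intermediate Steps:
J(K) = 30 - 90*K (J(K) = (-3*5)*(6*K - 2) = -15*(-2 + 6*K) = 30 - 90*K)
√(J(43) + 2303) = √((30 - 90*43) + 2303) = √((30 - 3870) + 2303) = √(-3840 + 2303) = √(-1537) = I*√1537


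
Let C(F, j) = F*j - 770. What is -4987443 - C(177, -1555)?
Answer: -4711438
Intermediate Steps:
C(F, j) = -770 + F*j
-4987443 - C(177, -1555) = -4987443 - (-770 + 177*(-1555)) = -4987443 - (-770 - 275235) = -4987443 - 1*(-276005) = -4987443 + 276005 = -4711438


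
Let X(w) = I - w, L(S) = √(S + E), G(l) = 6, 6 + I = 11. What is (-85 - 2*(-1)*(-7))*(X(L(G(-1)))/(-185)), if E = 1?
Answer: 99/37 - 99*√7/185 ≈ 1.2598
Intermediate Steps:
I = 5 (I = -6 + 11 = 5)
L(S) = √(1 + S) (L(S) = √(S + 1) = √(1 + S))
X(w) = 5 - w
(-85 - 2*(-1)*(-7))*(X(L(G(-1)))/(-185)) = (-85 - 2*(-1)*(-7))*((5 - √(1 + 6))/(-185)) = (-85 + 2*(-7))*((5 - √7)*(-1/185)) = (-85 - 14)*(-1/37 + √7/185) = -99*(-1/37 + √7/185) = 99/37 - 99*√7/185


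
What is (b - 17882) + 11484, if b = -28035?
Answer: -34433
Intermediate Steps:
(b - 17882) + 11484 = (-28035 - 17882) + 11484 = -45917 + 11484 = -34433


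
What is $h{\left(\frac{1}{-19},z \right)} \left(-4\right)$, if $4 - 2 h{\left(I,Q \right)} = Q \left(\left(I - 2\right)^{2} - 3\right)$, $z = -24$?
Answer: $- \frac{23912}{361} \approx -66.238$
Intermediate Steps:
$h{\left(I,Q \right)} = 2 - \frac{Q \left(-3 + \left(-2 + I\right)^{2}\right)}{2}$ ($h{\left(I,Q \right)} = 2 - \frac{Q \left(\left(I - 2\right)^{2} - 3\right)}{2} = 2 - \frac{Q \left(\left(-2 + I\right)^{2} - 3\right)}{2} = 2 - \frac{Q \left(-3 + \left(-2 + I\right)^{2}\right)}{2}$)
$h{\left(\frac{1}{-19},z \right)} \left(-4\right) = \left(2 + \frac{3}{2} \left(-24\right) - - 12 \left(-2 + \frac{1}{-19}\right)^{2}\right) \left(-4\right) = \left(2 - 36 - - 12 \left(-2 - \frac{1}{19}\right)^{2}\right) \left(-4\right) = \left(2 - 36 - - 12 \left(- \frac{39}{19}\right)^{2}\right) \left(-4\right) = \left(2 - 36 - \left(-12\right) \frac{1521}{361}\right) \left(-4\right) = \left(2 - 36 + \frac{18252}{361}\right) \left(-4\right) = \frac{5978}{361} \left(-4\right) = - \frac{23912}{361}$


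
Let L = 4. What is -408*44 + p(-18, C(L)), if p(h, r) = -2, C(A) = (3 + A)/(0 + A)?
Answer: -17954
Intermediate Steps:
C(A) = (3 + A)/A
-408*44 + p(-18, C(L)) = -408*44 - 2 = -17952 - 2 = -17954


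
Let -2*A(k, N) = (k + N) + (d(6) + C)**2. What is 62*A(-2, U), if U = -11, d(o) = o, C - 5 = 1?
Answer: -4061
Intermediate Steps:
C = 6 (C = 5 + 1 = 6)
A(k, N) = -72 - N/2 - k/2 (A(k, N) = -((k + N) + (6 + 6)**2)/2 = -((N + k) + 12**2)/2 = -((N + k) + 144)/2 = -(144 + N + k)/2 = -72 - N/2 - k/2)
62*A(-2, U) = 62*(-72 - 1/2*(-11) - 1/2*(-2)) = 62*(-72 + 11/2 + 1) = 62*(-131/2) = -4061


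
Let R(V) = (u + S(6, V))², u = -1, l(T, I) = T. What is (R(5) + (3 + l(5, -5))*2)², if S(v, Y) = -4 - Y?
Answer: 13456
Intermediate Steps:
R(V) = (-5 - V)² (R(V) = (-1 + (-4 - V))² = (-5 - V)²)
(R(5) + (3 + l(5, -5))*2)² = ((5 + 5)² + (3 + 5)*2)² = (10² + 8*2)² = (100 + 16)² = 116² = 13456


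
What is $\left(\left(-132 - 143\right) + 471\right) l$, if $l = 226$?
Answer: $44296$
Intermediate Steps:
$\left(\left(-132 - 143\right) + 471\right) l = \left(\left(-132 - 143\right) + 471\right) 226 = \left(-275 + 471\right) 226 = 196 \cdot 226 = 44296$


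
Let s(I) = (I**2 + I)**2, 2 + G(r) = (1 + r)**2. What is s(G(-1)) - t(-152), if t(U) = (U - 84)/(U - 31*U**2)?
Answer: 716317/179094 ≈ 3.9997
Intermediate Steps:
G(r) = -2 + (1 + r)**2
s(I) = (I + I**2)**2
t(U) = (-84 + U)/(U - 31*U**2)
s(G(-1)) - t(-152) = (-2 + (1 - 1)**2)**2*(1 + (-2 + (1 - 1)**2))**2 - (84 - 1*(-152))/((-152)*(-1 + 31*(-152))) = (-2 + 0**2)**2*(1 + (-2 + 0**2))**2 - (-1)*(84 + 152)/(152*(-1 - 4712)) = (-2 + 0)**2*(1 + (-2 + 0))**2 - (-1)*236/(152*(-4713)) = (-2)**2*(1 - 2)**2 - (-1)*(-1)*236/(152*4713) = 4*(-1)**2 - 1*59/179094 = 4*1 - 59/179094 = 4 - 59/179094 = 716317/179094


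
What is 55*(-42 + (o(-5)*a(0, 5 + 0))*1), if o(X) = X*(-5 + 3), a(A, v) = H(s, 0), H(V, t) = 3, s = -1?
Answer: -660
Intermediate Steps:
a(A, v) = 3
o(X) = -2*X (o(X) = X*(-2) = -2*X)
55*(-42 + (o(-5)*a(0, 5 + 0))*1) = 55*(-42 + (-2*(-5)*3)*1) = 55*(-42 + (10*3)*1) = 55*(-42 + 30*1) = 55*(-42 + 30) = 55*(-12) = -660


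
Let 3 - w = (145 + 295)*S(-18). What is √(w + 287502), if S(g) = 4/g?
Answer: 35*√2113/3 ≈ 536.29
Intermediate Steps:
w = 907/9 (w = 3 - (145 + 295)*4/(-18) = 3 - 440*4*(-1/18) = 3 - 440*(-2)/9 = 3 - 1*(-880/9) = 3 + 880/9 = 907/9 ≈ 100.78)
√(w + 287502) = √(907/9 + 287502) = √(2588425/9) = 35*√2113/3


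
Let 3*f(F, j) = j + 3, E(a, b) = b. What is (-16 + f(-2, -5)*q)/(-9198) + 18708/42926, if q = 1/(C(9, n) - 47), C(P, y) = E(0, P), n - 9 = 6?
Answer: 4923724037/11252750418 ≈ 0.43756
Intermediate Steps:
n = 15 (n = 9 + 6 = 15)
f(F, j) = 1 + j/3 (f(F, j) = (j + 3)/3 = (3 + j)/3 = 1 + j/3)
C(P, y) = P
q = -1/38 (q = 1/(9 - 47) = 1/(-38) = -1/38 ≈ -0.026316)
(-16 + f(-2, -5)*q)/(-9198) + 18708/42926 = (-16 + (1 + (⅓)*(-5))*(-1/38))/(-9198) + 18708/42926 = (-16 + (1 - 5/3)*(-1/38))*(-1/9198) + 18708*(1/42926) = (-16 - ⅔*(-1/38))*(-1/9198) + 9354/21463 = (-16 + 1/57)*(-1/9198) + 9354/21463 = -911/57*(-1/9198) + 9354/21463 = 911/524286 + 9354/21463 = 4923724037/11252750418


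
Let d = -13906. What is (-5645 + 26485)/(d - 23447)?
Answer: -20840/37353 ≈ -0.55792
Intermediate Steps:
(-5645 + 26485)/(d - 23447) = (-5645 + 26485)/(-13906 - 23447) = 20840/(-37353) = 20840*(-1/37353) = -20840/37353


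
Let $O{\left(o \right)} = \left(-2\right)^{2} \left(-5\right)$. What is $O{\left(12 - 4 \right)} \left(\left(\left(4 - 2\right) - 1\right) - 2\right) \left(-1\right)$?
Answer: $-20$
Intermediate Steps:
$O{\left(o \right)} = -20$ ($O{\left(o \right)} = 4 \left(-5\right) = -20$)
$O{\left(12 - 4 \right)} \left(\left(\left(4 - 2\right) - 1\right) - 2\right) \left(-1\right) = - 20 \left(\left(\left(4 - 2\right) - 1\right) - 2\right) \left(-1\right) = - 20 \left(\left(2 - 1\right) - 2\right) \left(-1\right) = - 20 \left(1 - 2\right) \left(-1\right) = - 20 \left(\left(-1\right) \left(-1\right)\right) = \left(-20\right) 1 = -20$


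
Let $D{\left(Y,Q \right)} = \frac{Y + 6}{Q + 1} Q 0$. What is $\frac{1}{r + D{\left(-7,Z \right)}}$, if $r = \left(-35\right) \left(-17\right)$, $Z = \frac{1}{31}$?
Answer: $\frac{1}{595} \approx 0.0016807$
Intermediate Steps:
$Z = \frac{1}{31} \approx 0.032258$
$D{\left(Y,Q \right)} = 0$ ($D{\left(Y,Q \right)} = \frac{6 + Y}{1 + Q} Q 0 = \frac{Q \left(6 + Y\right)}{1 + Q} 0 = 0$)
$r = 595$
$\frac{1}{r + D{\left(-7,Z \right)}} = \frac{1}{595 + 0} = \frac{1}{595}$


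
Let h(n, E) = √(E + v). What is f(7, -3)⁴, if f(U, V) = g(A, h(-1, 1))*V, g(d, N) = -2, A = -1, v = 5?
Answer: 1296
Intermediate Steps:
h(n, E) = √(5 + E) (h(n, E) = √(E + 5) = √(5 + E))
f(U, V) = -2*V
f(7, -3)⁴ = (-2*(-3))⁴ = 6⁴ = 1296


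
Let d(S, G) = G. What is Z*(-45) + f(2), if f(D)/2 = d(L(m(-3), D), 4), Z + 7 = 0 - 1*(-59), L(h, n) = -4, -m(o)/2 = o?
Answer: -2332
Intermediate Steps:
m(o) = -2*o
Z = 52 (Z = -7 + (0 - 1*(-59)) = -7 + (0 + 59) = -7 + 59 = 52)
f(D) = 8 (f(D) = 2*4 = 8)
Z*(-45) + f(2) = 52*(-45) + 8 = -2340 + 8 = -2332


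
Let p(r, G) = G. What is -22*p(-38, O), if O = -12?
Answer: 264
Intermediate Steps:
-22*p(-38, O) = -22*(-12) = 264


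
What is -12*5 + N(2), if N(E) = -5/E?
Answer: -125/2 ≈ -62.500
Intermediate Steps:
-12*5 + N(2) = -12*5 - 5/2 = -60 - 5*1/2 = -60 - 5/2 = -125/2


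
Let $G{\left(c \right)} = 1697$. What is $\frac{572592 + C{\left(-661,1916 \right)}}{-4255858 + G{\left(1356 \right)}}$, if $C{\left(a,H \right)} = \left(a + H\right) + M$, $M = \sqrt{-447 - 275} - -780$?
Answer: $- \frac{574627}{4254161} - \frac{19 i \sqrt{2}}{4254161} \approx -0.13507 - 6.3162 \cdot 10^{-6} i$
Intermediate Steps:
$M = 780 + 19 i \sqrt{2}$ ($M = \sqrt{-722} + 780 = 19 i \sqrt{2} + 780 = 780 + 19 i \sqrt{2} \approx 780.0 + 26.87 i$)
$C{\left(a,H \right)} = 780 + H + a + 19 i \sqrt{2}$ ($C{\left(a,H \right)} = \left(a + H\right) + \left(780 + 19 i \sqrt{2}\right) = \left(H + a\right) + \left(780 + 19 i \sqrt{2}\right) = 780 + H + a + 19 i \sqrt{2}$)
$\frac{572592 + C{\left(-661,1916 \right)}}{-4255858 + G{\left(1356 \right)}} = \frac{572592 + \left(780 + 1916 - 661 + 19 i \sqrt{2}\right)}{-4255858 + 1697} = \frac{572592 + \left(2035 + 19 i \sqrt{2}\right)}{-4254161} = \left(574627 + 19 i \sqrt{2}\right) \left(- \frac{1}{4254161}\right) = - \frac{574627}{4254161} - \frac{19 i \sqrt{2}}{4254161}$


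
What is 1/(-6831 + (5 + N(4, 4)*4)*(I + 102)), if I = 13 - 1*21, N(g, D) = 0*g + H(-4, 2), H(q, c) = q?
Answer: -1/7865 ≈ -0.00012715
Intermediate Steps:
N(g, D) = -4 (N(g, D) = 0*g - 4 = 0 - 4 = -4)
I = -8 (I = 13 - 21 = -8)
1/(-6831 + (5 + N(4, 4)*4)*(I + 102)) = 1/(-6831 + (5 - 4*4)*(-8 + 102)) = 1/(-6831 + (5 - 16)*94) = 1/(-6831 - 11*94) = 1/(-6831 - 1034) = 1/(-7865) = -1/7865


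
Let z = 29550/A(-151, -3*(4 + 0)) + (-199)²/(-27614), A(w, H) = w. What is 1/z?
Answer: -4169714/821973451 ≈ -0.0050728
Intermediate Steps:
z = -821973451/4169714 (z = 29550/(-151) + (-199)²/(-27614) = 29550*(-1/151) + 39601*(-1/27614) = -29550/151 - 39601/27614 = -821973451/4169714 ≈ -197.13)
1/z = 1/(-821973451/4169714) = -4169714/821973451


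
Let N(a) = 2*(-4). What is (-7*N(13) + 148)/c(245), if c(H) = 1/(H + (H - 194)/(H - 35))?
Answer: 1751034/35 ≈ 50030.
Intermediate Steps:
N(a) = -8
c(H) = 1/(H + (-194 + H)/(-35 + H))
(-7*N(13) + 148)/c(245) = (-7*(-8) + 148)/(((35 - 1*245)/(194 - 1*245**2 + 34*245))) = (56 + 148)/(((35 - 245)/(194 - 1*60025 + 8330))) = 204/((-210/(194 - 60025 + 8330))) = 204/((-210/(-51501))) = 204/((-1/51501*(-210))) = 204/(70/17167) = 204*(17167/70) = 1751034/35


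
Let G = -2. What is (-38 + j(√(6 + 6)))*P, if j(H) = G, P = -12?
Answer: 480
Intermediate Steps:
j(H) = -2
(-38 + j(√(6 + 6)))*P = (-38 - 2)*(-12) = -40*(-12) = 480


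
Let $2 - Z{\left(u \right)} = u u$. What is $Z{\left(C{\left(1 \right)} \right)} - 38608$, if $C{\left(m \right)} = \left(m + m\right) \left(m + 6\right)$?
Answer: $-38802$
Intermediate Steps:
$C{\left(m \right)} = 2 m \left(6 + m\right)$
$Z{\left(u \right)} = 2 - u^{2}$ ($Z{\left(u \right)} = 2 - u u = 2 - u^{2}$)
$Z{\left(C{\left(1 \right)} \right)} - 38608 = \left(2 - \left(2 \cdot 1 \left(6 + 1\right)\right)^{2}\right) - 38608 = \left(2 - \left(2 \cdot 1 \cdot 7\right)^{2}\right) - 38608 = \left(2 - 14^{2}\right) - 38608 = \left(2 - 196\right) - 38608 = -194 - 38608 = -38802$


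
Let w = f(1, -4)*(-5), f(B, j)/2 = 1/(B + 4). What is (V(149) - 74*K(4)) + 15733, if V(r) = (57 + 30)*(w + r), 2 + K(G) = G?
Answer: 28374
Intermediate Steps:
f(B, j) = 2/(4 + B) (f(B, j) = 2/(B + 4) = 2/(4 + B))
K(G) = -2 + G
w = -2 (w = (2/(4 + 1))*(-5) = (2/5)*(-5) = -2)
V(r) = -174 + 87*r (V(r) = (57 + 30)*(-2 + r) = 87*(-2 + r) = -174 + 87*r)
(V(149) - 74*K(4)) + 15733 = ((-174 + 87*149) - 74*(-2 + 4)) + 15733 = ((-174 + 12963) - 74*2) + 15733 = (12789 - 148) + 15733 = 12641 + 15733 = 28374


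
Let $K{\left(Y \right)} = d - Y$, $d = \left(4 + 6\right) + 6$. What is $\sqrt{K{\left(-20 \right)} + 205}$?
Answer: $\sqrt{241} \approx 15.524$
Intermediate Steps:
$d = 16$ ($d = 10 + 6 = 16$)
$K{\left(Y \right)} = 16 - Y$
$\sqrt{K{\left(-20 \right)} + 205} = \sqrt{\left(16 - -20\right) + 205} = \sqrt{\left(16 + 20\right) + 205} = \sqrt{36 + 205} = \sqrt{241}$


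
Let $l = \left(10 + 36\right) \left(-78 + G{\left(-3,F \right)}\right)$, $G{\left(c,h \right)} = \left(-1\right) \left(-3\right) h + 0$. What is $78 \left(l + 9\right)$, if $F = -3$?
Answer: $-311454$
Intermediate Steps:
$G{\left(c,h \right)} = 3 h$ ($G{\left(c,h \right)} = 3 h + 0 = 3 h$)
$l = -4002$ ($l = \left(10 + 36\right) \left(-78 + 3 \left(-3\right)\right) = 46 \left(-78 - 9\right) = 46 \left(-87\right) = -4002$)
$78 \left(l + 9\right) = 78 \left(-4002 + 9\right) = 78 \left(-3993\right) = -311454$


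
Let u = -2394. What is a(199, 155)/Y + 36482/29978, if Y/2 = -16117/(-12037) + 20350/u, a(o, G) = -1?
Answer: 3980340073153/3093262722628 ≈ 1.2868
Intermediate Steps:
Y = -206368852/14408289 (Y = 2*(-16117/(-12037) + 20350/(-2394)) = 2*(-16117*(-1/12037) + 20350*(-1/2394)) = 2*(16117/12037 - 10175/1197) = 2*(-103184426/14408289) = -206368852/14408289 ≈ -14.323)
a(199, 155)/Y + 36482/29978 = -1/(-206368852/14408289) + 36482/29978 = -1*(-14408289/206368852) + 36482*(1/29978) = 14408289/206368852 + 18241/14989 = 3980340073153/3093262722628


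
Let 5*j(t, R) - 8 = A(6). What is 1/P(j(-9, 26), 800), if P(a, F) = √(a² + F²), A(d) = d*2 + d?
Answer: 5*√4000169/8000338 ≈ 0.0012500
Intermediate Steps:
A(d) = 3*d (A(d) = 2*d + d = 3*d)
j(t, R) = 26/5 (j(t, R) = 8/5 + (3*6)/5 = 8/5 + (⅕)*18 = 8/5 + 18/5 = 26/5)
P(a, F) = √(F² + a²)
1/P(j(-9, 26), 800) = 1/(√(800² + (26/5)²)) = 1/(√(640000 + 676/25)) = 1/(√(16000676/25)) = 1/(2*√4000169/5) = 5*√4000169/8000338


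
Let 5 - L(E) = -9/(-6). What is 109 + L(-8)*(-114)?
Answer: -290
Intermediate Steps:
L(E) = 7/2 (L(E) = 5 - (-9)/(-6) = 5 - (-9)*(-1)/6 = 5 - 1*3/2 = 5 - 3/2 = 7/2)
109 + L(-8)*(-114) = 109 + (7/2)*(-114) = 109 - 399 = -290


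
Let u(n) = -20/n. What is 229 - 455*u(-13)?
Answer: -471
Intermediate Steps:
229 - 455*u(-13) = 229 - (-9100)/(-13) = 229 - (-9100)*(-1)/13 = 229 - 455*20/13 = 229 - 700 = -471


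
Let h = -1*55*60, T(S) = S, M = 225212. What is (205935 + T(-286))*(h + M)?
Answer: 45635980888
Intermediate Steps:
h = -3300 (h = -55*60 = -3300)
(205935 + T(-286))*(h + M) = (205935 - 286)*(-3300 + 225212) = 205649*221912 = 45635980888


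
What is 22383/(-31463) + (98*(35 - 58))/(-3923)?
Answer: -16890907/123429349 ≈ -0.13685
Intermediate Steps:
22383/(-31463) + (98*(35 - 58))/(-3923) = 22383*(-1/31463) + (98*(-23))*(-1/3923) = -22383/31463 - 2254*(-1/3923) = -22383/31463 + 2254/3923 = -16890907/123429349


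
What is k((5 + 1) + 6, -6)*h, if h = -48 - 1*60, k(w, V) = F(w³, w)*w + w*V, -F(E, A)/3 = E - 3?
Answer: 6714576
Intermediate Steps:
F(E, A) = 9 - 3*E (F(E, A) = -3*(E - 3) = -3*(-3 + E) = 9 - 3*E)
k(w, V) = V*w + w*(9 - 3*w³) (k(w, V) = (9 - 3*w³)*w + w*V = w*(9 - 3*w³) + V*w = V*w + w*(9 - 3*w³))
h = -108 (h = -48 - 60 = -108)
k((5 + 1) + 6, -6)*h = (((5 + 1) + 6)*(9 - 6 - 3*((5 + 1) + 6)³))*(-108) = ((6 + 6)*(9 - 6 - 3*(6 + 6)³))*(-108) = (12*(9 - 6 - 3*12³))*(-108) = (12*(9 - 6 - 3*1728))*(-108) = (12*(9 - 6 - 5184))*(-108) = (12*(-5181))*(-108) = -62172*(-108) = 6714576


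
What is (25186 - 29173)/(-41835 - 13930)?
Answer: 3987/55765 ≈ 0.071496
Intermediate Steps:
(25186 - 29173)/(-41835 - 13930) = -3987/(-55765) = -3987*(-1/55765) = 3987/55765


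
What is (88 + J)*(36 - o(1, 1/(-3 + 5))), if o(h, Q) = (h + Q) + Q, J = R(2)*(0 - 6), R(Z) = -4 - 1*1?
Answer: 4012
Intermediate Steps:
R(Z) = -5 (R(Z) = -4 - 1 = -5)
J = 30 (J = -5*(0 - 6) = -5*(-6) = 30)
o(h, Q) = h + 2*Q (o(h, Q) = (Q + h) + Q = h + 2*Q)
(88 + J)*(36 - o(1, 1/(-3 + 5))) = (88 + 30)*(36 - (1 + 2/(-3 + 5))) = 118*(36 - (1 + 2/2)) = 118*(36 - (1 + 2*(1/2))) = 118*(36 - (1 + 1)) = 118*(36 - 1*2) = 118*(36 - 2) = 118*34 = 4012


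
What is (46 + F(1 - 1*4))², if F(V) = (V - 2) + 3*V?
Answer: 1024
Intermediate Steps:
F(V) = -2 + 4*V (F(V) = (-2 + V) + 3*V = -2 + 4*V)
(46 + F(1 - 1*4))² = (46 + (-2 + 4*(1 - 1*4)))² = (46 + (-2 + 4*(1 - 4)))² = (46 + (-2 + 4*(-3)))² = (46 + (-2 - 12))² = (46 - 14)² = 32² = 1024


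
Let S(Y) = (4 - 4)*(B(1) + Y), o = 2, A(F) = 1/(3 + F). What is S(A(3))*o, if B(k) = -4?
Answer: 0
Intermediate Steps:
S(Y) = 0 (S(Y) = (4 - 4)*(-4 + Y) = 0*(-4 + Y) = 0)
S(A(3))*o = 0*2 = 0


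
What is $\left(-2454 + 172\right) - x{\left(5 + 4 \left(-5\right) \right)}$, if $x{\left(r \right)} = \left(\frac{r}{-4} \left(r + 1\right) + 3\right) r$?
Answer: $- \frac{6049}{2} \approx -3024.5$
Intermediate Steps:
$x{\left(r \right)} = r \left(3 - \frac{r \left(1 + r\right)}{4}\right)$ ($x{\left(r \right)} = \left(r \left(- \frac{1}{4}\right) \left(1 + r\right) + 3\right) r = \left(- \frac{r}{4} \left(1 + r\right) + 3\right) r = \left(- \frac{r \left(1 + r\right)}{4} + 3\right) r = \left(3 - \frac{r \left(1 + r\right)}{4}\right) r = r \left(3 - \frac{r \left(1 + r\right)}{4}\right)$)
$\left(-2454 + 172\right) - x{\left(5 + 4 \left(-5\right) \right)} = \left(-2454 + 172\right) - \frac{\left(5 + 4 \left(-5\right)\right) \left(12 - \left(5 + 4 \left(-5\right)\right) - \left(5 + 4 \left(-5\right)\right)^{2}\right)}{4} = -2282 - \frac{\left(5 - 20\right) \left(12 - \left(5 - 20\right) - \left(5 - 20\right)^{2}\right)}{4} = -2282 - \frac{1}{4} \left(-15\right) \left(12 - -15 - \left(-15\right)^{2}\right) = -2282 - \frac{1}{4} \left(-15\right) \left(12 + 15 - 225\right) = -2282 - \frac{1}{4} \left(-15\right) \left(-198\right) = -2282 - \frac{1485}{2} = - \frac{6049}{2}$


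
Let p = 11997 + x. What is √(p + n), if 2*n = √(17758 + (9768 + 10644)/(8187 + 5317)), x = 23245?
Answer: √(25104145312 + 422*√12650739421)/844 ≈ 187.91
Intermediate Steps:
n = √12650739421/1688 (n = √(17758 + (9768 + 10644)/(8187 + 5317))/2 = √(17758 + 20412/13504)/2 = √(17758 + 20412*(1/13504))/2 = √(17758 + 5103/3376)/2 = √(59956111/3376)/2 = (√12650739421/844)/2 = √12650739421/1688 ≈ 66.632)
p = 35242 (p = 11997 + 23245 = 35242)
√(p + n) = √(35242 + √12650739421/1688)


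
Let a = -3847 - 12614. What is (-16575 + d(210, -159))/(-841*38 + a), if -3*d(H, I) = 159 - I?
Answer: 2383/6917 ≈ 0.34451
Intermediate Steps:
a = -16461
d(H, I) = -53 + I/3 (d(H, I) = -(159 - I)/3 = -53 + I/3)
(-16575 + d(210, -159))/(-841*38 + a) = (-16575 + (-53 + (1/3)*(-159)))/(-841*38 - 16461) = (-16575 + (-53 - 53))/(-31958 - 16461) = (-16575 - 106)/(-48419) = -16681*(-1/48419) = 2383/6917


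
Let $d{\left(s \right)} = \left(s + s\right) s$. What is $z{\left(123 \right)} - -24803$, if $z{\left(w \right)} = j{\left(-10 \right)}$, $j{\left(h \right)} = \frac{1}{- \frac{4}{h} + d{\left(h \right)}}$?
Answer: $\frac{24852611}{1002} \approx 24803.0$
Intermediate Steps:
$d{\left(s \right)} = 2 s^{2}$ ($d{\left(s \right)} = 2 s s = 2 s^{2}$)
$j{\left(h \right)} = \frac{1}{- \frac{4}{h} + 2 h^{2}}$
$z{\left(w \right)} = \frac{5}{1002}$ ($z{\left(w \right)} = \frac{1}{2} \left(-10\right) \frac{1}{-2 + \left(-10\right)^{3}} = \frac{1}{2} \left(-10\right) \frac{1}{-2 - 1000} = \frac{1}{2} \left(-10\right) \frac{1}{-1002} = \frac{1}{2} \left(-10\right) \left(- \frac{1}{1002}\right) = \frac{5}{1002}$)
$z{\left(123 \right)} - -24803 = \frac{5}{1002} - -24803 = \frac{5}{1002} + 24803 = \frac{24852611}{1002}$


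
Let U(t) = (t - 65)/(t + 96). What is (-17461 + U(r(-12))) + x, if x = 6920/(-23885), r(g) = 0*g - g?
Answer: -9008811929/515916 ≈ -17462.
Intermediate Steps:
r(g) = -g (r(g) = 0 - g = -g)
x = -1384/4777 (x = 6920*(-1/23885) = -1384/4777 ≈ -0.28972)
U(t) = (-65 + t)/(96 + t)
(-17461 + U(r(-12))) + x = (-17461 + (-65 - 1*(-12))/(96 - 1*(-12))) - 1384/4777 = (-17461 + (-65 + 12)/(96 + 12)) - 1384/4777 = (-17461 - 53/108) - 1384/4777 = -1885841/108 - 1384/4777 = -9008811929/515916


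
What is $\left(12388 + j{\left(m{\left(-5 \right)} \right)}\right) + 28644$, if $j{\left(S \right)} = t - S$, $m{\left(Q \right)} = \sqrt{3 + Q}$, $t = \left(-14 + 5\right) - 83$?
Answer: $40940 - i \sqrt{2} \approx 40940.0 - 1.4142 i$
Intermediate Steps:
$t = -92$ ($t = -9 - 83 = -92$)
$j{\left(S \right)} = -92 - S$
$\left(12388 + j{\left(m{\left(-5 \right)} \right)}\right) + 28644 = \left(12388 - \left(92 + \sqrt{3 - 5}\right)\right) + 28644 = \left(12388 - \left(92 + \sqrt{-2}\right)\right) + 28644 = \left(12388 - \left(92 + i \sqrt{2}\right)\right) + 28644 = \left(12296 - i \sqrt{2}\right) + 28644 = 40940 - i \sqrt{2}$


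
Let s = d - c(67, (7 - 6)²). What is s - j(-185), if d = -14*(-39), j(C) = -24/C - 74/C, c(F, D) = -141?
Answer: 126997/185 ≈ 686.47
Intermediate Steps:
j(C) = -98/C
d = 546
s = 687 (s = 546 - 1*(-141) = 546 + 141 = 687)
s - j(-185) = 687 - (-98)/(-185) = 687 - (-98)*(-1)/185 = 687 - 1*98/185 = 687 - 98/185 = 126997/185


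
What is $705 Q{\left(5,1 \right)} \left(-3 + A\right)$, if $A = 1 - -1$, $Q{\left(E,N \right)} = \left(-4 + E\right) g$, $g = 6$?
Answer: $-4230$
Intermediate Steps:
$Q{\left(E,N \right)} = -24 + 6 E$ ($Q{\left(E,N \right)} = \left(-4 + E\right) 6 = -24 + 6 E$)
$A = 2$ ($A = 1 + 1 = 2$)
$705 Q{\left(5,1 \right)} \left(-3 + A\right) = 705 \left(-24 + 6 \cdot 5\right) \left(-3 + 2\right) = 705 \left(-24 + 30\right) \left(-1\right) = 705 \cdot 6 \left(-1\right) = 705 \left(-6\right) = -4230$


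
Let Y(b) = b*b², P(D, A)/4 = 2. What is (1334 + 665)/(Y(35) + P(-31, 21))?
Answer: 1999/42883 ≈ 0.046615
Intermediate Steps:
P(D, A) = 8 (P(D, A) = 4*2 = 8)
Y(b) = b³
(1334 + 665)/(Y(35) + P(-31, 21)) = (1334 + 665)/(35³ + 8) = 1999/(42875 + 8) = 1999/42883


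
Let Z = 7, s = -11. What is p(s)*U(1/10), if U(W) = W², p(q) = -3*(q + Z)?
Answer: 3/25 ≈ 0.12000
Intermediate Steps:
p(q) = -21 - 3*q (p(q) = -3*(q + 7) = -3*(7 + q) = -21 - 3*q)
p(s)*U(1/10) = (-21 - 3*(-11))*(1/10)² = (-21 + 33)*(⅒)² = 12*(1/100) = 3/25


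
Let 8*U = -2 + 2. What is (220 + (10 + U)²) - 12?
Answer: 308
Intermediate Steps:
U = 0 (U = (-2 + 2)/8 = (⅛)*0 = 0)
(220 + (10 + U)²) - 12 = (220 + (10 + 0)²) - 12 = (220 + 10²) - 12 = (220 + 100) - 12 = 320 - 12 = 308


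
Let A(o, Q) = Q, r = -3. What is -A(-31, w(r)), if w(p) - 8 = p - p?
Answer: -8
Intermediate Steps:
w(p) = 8 (w(p) = 8 + (p - p) = 8 + 0 = 8)
-A(-31, w(r)) = -1*8 = -8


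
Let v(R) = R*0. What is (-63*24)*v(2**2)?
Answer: 0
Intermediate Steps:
v(R) = 0
(-63*24)*v(2**2) = -63*24*0 = -1512*0 = 0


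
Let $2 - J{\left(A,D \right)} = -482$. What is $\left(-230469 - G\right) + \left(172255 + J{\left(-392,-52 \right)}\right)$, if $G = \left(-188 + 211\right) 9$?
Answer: $-57937$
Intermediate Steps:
$G = 207$ ($G = 23 \cdot 9 = 207$)
$J{\left(A,D \right)} = 484$ ($J{\left(A,D \right)} = 2 - -482 = 2 + 482 = 484$)
$\left(-230469 - G\right) + \left(172255 + J{\left(-392,-52 \right)}\right) = \left(-230469 - 207\right) + \left(172255 + 484\right) = \left(-230469 - 207\right) + 172739 = -230676 + 172739 = -57937$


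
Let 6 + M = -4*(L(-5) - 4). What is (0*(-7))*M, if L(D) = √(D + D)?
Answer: 0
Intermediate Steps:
L(D) = √2*√D (L(D) = √(2*D) = √2*√D)
M = 10 - 4*I*√10 (M = -6 - 4*(√2*√(-5) - 4) = -6 - 4*(√2*(I*√5) - 4) = -6 - 4*(I*√10 - 4) = -6 - 4*(-4 + I*√10) = -6 + (16 - 4*I*√10) = 10 - 4*I*√10 ≈ 10.0 - 12.649*I)
(0*(-7))*M = (0*(-7))*(10 - 4*I*√10) = 0*(10 - 4*I*√10) = 0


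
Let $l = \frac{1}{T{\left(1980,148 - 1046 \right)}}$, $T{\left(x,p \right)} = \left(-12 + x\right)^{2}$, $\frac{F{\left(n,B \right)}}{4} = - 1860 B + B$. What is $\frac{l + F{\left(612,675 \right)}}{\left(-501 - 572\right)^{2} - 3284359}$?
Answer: $\frac{19439869363199}{8261276382720} \approx 2.3531$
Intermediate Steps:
$F{\left(n,B \right)} = - 7436 B$ ($F{\left(n,B \right)} = 4 \left(- 1860 B + B\right) = 4 \left(- 1859 B\right) = - 7436 B$)
$l = \frac{1}{3873024}$ ($l = \frac{1}{\left(-12 + 1980\right)^{2}} = \frac{1}{1968^{2}} = \frac{1}{3873024} \approx 2.582 \cdot 10^{-7}$)
$\frac{l + F{\left(612,675 \right)}}{\left(-501 - 572\right)^{2} - 3284359} = \frac{\frac{1}{3873024} - 5019300}{\left(-501 - 572\right)^{2} - 3284359} = \frac{\frac{1}{3873024} - 5019300}{\left(-1073\right)^{2} - 3284359} = - \frac{19439869363199}{3873024 \left(1151329 - 3284359\right)} = - \frac{19439869363199}{3873024 \left(-2133030\right)} = \left(- \frac{19439869363199}{3873024}\right) \left(- \frac{1}{2133030}\right) = \frac{19439869363199}{8261276382720}$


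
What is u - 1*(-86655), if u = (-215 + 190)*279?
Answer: 79680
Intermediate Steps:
u = -6975 (u = -25*279 = -6975)
u - 1*(-86655) = -6975 - 1*(-86655) = -6975 + 86655 = 79680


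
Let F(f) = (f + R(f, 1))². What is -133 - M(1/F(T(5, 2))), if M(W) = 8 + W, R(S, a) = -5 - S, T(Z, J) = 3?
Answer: -3526/25 ≈ -141.04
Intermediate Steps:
F(f) = 25 (F(f) = (f + (-5 - f))² = (-5)² = 25)
-133 - M(1/F(T(5, 2))) = -133 - (8 + 1/25) = -133 - 1*201/25 = -133 - 201/25 = -3526/25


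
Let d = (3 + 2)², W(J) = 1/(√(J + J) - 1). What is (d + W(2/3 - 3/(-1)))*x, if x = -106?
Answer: -50668/19 - 106*√66/19 ≈ -2712.1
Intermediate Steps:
W(J) = 1/(-1 + √2*√J) (W(J) = 1/(√(2*J) - 1) = 1/(√2*√J - 1) = 1/(-1 + √2*√J))
d = 25 (d = 5² = 25)
(d + W(2/3 - 3/(-1)))*x = (25 + 1/(-1 + √2*√(2/3 - 3/(-1))))*(-106) = (25 + 1/(-1 + √2*√(2*(⅓) - 3*(-1))))*(-106) = (25 + 1/(-1 + √2*√(⅔ + 3)))*(-106) = (25 + 1/(-1 + √2*√(11/3)))*(-106) = (25 + 1/(-1 + √2*(√33/3)))*(-106) = (25 + 1/(-1 + √66/3))*(-106) = -2650 - 106/(-1 + √66/3)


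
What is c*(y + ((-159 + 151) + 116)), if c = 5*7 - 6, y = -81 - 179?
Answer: -4408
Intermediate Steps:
y = -260
c = 29 (c = 35 - 6 = 29)
c*(y + ((-159 + 151) + 116)) = 29*(-260 + ((-159 + 151) + 116)) = 29*(-260 + (-8 + 116)) = 29*(-260 + 108) = 29*(-152) = -4408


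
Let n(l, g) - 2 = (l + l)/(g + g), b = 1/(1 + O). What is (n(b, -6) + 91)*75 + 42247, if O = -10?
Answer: 886021/18 ≈ 49223.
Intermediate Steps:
b = -⅑ (b = 1/(1 - 10) = 1/(-9) = -⅑ ≈ -0.11111)
n(l, g) = 2 + l/g (n(l, g) = 2 + (l + l)/(g + g) = 2 + (2*l)/((2*g)) = 2 + (2*l)*(1/(2*g)) = 2 + l/g)
(n(b, -6) + 91)*75 + 42247 = ((2 - ⅑/(-6)) + 91)*75 + 42247 = ((2 - ⅑*(-⅙)) + 91)*75 + 42247 = ((2 + 1/54) + 91)*75 + 42247 = (109/54 + 91)*75 + 42247 = (5023/54)*75 + 42247 = 125575/18 + 42247 = 886021/18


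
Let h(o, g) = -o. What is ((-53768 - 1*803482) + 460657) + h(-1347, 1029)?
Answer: -395246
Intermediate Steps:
((-53768 - 1*803482) + 460657) + h(-1347, 1029) = ((-53768 - 1*803482) + 460657) - 1*(-1347) = ((-53768 - 803482) + 460657) + 1347 = (-857250 + 460657) + 1347 = -396593 + 1347 = -395246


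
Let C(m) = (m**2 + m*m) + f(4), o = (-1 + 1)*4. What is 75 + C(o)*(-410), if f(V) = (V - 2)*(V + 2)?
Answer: -4845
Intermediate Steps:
f(V) = (-2 + V)*(2 + V)
o = 0 (o = 0*4 = 0)
C(m) = 12 + 2*m**2 (C(m) = (m**2 + m*m) + (-4 + 4**2) = (m**2 + m**2) + (-4 + 16) = 2*m**2 + 12 = 12 + 2*m**2)
75 + C(o)*(-410) = 75 + (12 + 2*0**2)*(-410) = 75 + (12 + 2*0)*(-410) = 75 + (12 + 0)*(-410) = 75 + 12*(-410) = 75 - 4920 = -4845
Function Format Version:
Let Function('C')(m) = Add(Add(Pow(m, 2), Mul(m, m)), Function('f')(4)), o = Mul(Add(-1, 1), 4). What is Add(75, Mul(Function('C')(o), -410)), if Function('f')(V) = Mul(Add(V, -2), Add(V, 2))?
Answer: -4845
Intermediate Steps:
Function('f')(V) = Mul(Add(-2, V), Add(2, V))
o = 0 (o = Mul(0, 4) = 0)
Function('C')(m) = Add(12, Mul(2, Pow(m, 2))) (Function('C')(m) = Add(Add(Pow(m, 2), Mul(m, m)), Add(-4, Pow(4, 2))) = Add(Add(Pow(m, 2), Pow(m, 2)), Add(-4, 16)) = Add(Mul(2, Pow(m, 2)), 12) = Add(12, Mul(2, Pow(m, 2))))
Add(75, Mul(Function('C')(o), -410)) = Add(75, Mul(Add(12, Mul(2, Pow(0, 2))), -410)) = Add(75, Mul(Add(12, Mul(2, 0)), -410)) = Add(75, Mul(Add(12, 0), -410)) = Add(75, Mul(12, -410)) = Add(75, -4920) = -4845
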